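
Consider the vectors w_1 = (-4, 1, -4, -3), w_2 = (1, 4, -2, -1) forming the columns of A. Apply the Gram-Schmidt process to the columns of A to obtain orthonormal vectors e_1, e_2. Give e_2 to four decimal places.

e_1 = w_1/‖w_1‖ = (-4, 1, -4, -3)/6.4807 = (-0.6172, 0.1543, -0.6172, -0.4629).
r_{12} = e_1·w_2 = 1.6973.
u_2 = w_2 − 1.6973·e_1 = (2.0476, 3.7381, -0.9524, -0.2143).
‖u_2‖ = 4.3725, so e_2 = (0.4683, 0.8549, -0.2178, -0.0490).

e_2 = (0.4683, 0.8549, -0.2178, -0.0490)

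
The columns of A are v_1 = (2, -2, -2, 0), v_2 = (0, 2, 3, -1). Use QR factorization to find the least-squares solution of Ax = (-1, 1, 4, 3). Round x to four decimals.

x = (-0.8529, 0.1765)

q_1 = v_1/‖v_1‖ = (2, -2, -2, 0)/3.4641 = (0.5774, -0.5774, -0.5774, 0.0000).
r_{12} = q_1·v_2 = -2.8868.
u_2 = v_2 + 2.8868·q_1 = (1.6667, 0.3333, 1.3333, -1.0000).
‖u_2‖ = 2.3805, so q_2 = (0.7001, 0.1400, 0.5601, -0.4201).
Qᵀb = (-3.4641, 0.4201).
Back-substitute: x_2 = 0.4201/2.3805 = 0.1765.
x_1 = (-3.4641 + 2.8868·0.1765)/3.4641 = -0.8529.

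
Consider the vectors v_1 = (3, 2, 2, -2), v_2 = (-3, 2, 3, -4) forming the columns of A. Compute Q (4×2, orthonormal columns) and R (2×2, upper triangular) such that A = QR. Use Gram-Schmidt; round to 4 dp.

Q = [[0.6547, -0.7335], [0.4364, 0.1956], [0.4364, 0.3667], [-0.4364, -0.5379]], R = [[4.5826, 1.9640], [0.0000, 5.8432]]

v_1 = (3, 2, 2, -2); ‖v_1‖ = 4.5826, so q_1 = (0.6547, 0.4364, 0.4364, -0.4364).
q_1·v_2 = 0.6547·(-3) + 0.4364·2 + 0.4364·3 + (-0.4364)·(-4) = 1.9640.
u_2 = v_2 − 1.9640·q_1 = (-4.2857, 1.1429, 2.1429, -3.1429).
‖u_2‖ = 5.8432, so q_2 = (-0.7335, 0.1956, 0.3667, -0.5379).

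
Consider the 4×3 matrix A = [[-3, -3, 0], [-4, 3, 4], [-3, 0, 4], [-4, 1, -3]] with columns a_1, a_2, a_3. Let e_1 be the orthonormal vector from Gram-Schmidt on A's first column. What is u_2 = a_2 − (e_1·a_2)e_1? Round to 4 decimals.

e_1 = a_1/‖a_1‖ = (-3, -4, -3, -4)/7.0711 = (-0.4243, -0.5657, -0.4243, -0.5657).
r_{12} = e_1·a_2 = -0.9899.
u_2 = a_2 + 0.9899·e_1 = (-3.4200, 2.4400, -0.4200, 0.4400).

u_2 = (-3.4200, 2.4400, -0.4200, 0.4400)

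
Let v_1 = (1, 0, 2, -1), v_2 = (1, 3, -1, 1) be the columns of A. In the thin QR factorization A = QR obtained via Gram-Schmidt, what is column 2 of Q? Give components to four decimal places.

q_2 = (0.3961, 0.8911, -0.0990, 0.1980)

v_1 = (1, 0, 2, -1); ‖v_1‖ = 2.4495, so q_1 = (0.4082, 0.0000, 0.8165, -0.4082).
q_1·v_2 = 0.4082·1 + 0.0000·3 + 0.8165·(-1) + (-0.4082)·1 = -0.8165.
u_2 = v_2 + 0.8165·q_1 = (1.3333, 3.0000, -0.3333, 0.6667).
‖u_2‖ = 3.3665, so q_2 = (0.3961, 0.8911, -0.0990, 0.1980).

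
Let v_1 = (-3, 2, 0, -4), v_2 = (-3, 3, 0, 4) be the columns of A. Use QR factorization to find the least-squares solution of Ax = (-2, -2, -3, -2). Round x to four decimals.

x = (0.3371, -0.2254)

e_1 = v_1/‖v_1‖ = (-3, 2, 0, -4)/5.3852 = (-0.5571, 0.3714, 0.0000, -0.7428).
r_{12} = e_1·v_2 = -0.1857.
u_2 = v_2 + 0.1857·e_1 = (-3.1034, 3.0690, 0.0000, 3.8621).
‖u_2‖ = 5.8280, so e_2 = (-0.5325, 0.5266, 0.0000, 0.6627).
Qᵀb = (1.8570, -1.3135).
Back-substitute: x_2 = -1.3135/5.8280 = -0.2254.
x_1 = (1.8570 + 0.1857·(-0.2254))/5.3852 = 0.3371.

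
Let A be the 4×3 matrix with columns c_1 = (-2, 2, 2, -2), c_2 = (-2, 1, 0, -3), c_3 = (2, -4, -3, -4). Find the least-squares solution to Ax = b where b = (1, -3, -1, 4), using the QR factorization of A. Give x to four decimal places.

x = (-1.0203, -0.2886, -0.1789)

c_1 = (-2, 2, 2, -2); ‖c_1‖ = 4.0000, so q_1 = (-0.5000, 0.5000, 0.5000, -0.5000).
q_1·c_2 = (-0.5000)·(-2) + 0.5000·1 + 0.5000·0 + (-0.5000)·(-3) = 3.0000.
u_2 = c_2 − 3.0000·q_1 = (-0.5000, -0.5000, -1.5000, -1.5000).
‖u_2‖ = 2.2361, so q_2 = (-0.2236, -0.2236, -0.6708, -0.6708).
q_1·c_3 = (-0.5000)·2 + 0.5000·(-4) + 0.5000·(-3) + (-0.5000)·(-4) = -2.5000; q_2·c_3 = (-0.2236)·2 + (-0.2236)·(-4) + (-0.6708)·(-3) + (-0.6708)·(-4) = 5.1430.
u_3 = c_3 + 2.5000·q_1 − 5.1430·q_2 = (1.9000, -1.6000, 1.7000, -1.8000).
‖u_3‖ = 3.5071, so q_3 = (0.5418, -0.4562, 0.4847, -0.5132).
Qᵀb = (-4.5000, -1.5652, -0.6273).
Back-substitute: x_3 = -0.6273/3.5071 = -0.1789.
x_2 = (-1.5652 − 5.1430·(-0.1789))/2.2361 = -0.2886.
x_1 = (-4.5000 − 3.0000·(-0.2886) + 2.5000·(-0.1789))/4.0000 = -1.0203.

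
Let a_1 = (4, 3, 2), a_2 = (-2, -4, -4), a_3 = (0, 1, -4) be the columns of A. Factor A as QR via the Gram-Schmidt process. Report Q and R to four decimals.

a_1 = (4, 3, 2); ‖a_1‖ = 5.3852, so q_1 = (0.7428, 0.5571, 0.3714).
q_1·a_2 = 0.7428·(-2) + 0.5571·(-4) + 0.3714·(-4) = -5.1995.
u_2 = a_2 + 5.1995·q_1 = (1.8621, -1.1034, -2.0690).
‖u_2‖ = 2.9942, so q_2 = (0.6219, -0.3685, -0.6910).
q_1·a_3 = 0.7428·0 + 0.5571·1 + 0.3714·(-4) = -0.9285; q_2·a_3 = 0.6219·0 + (-0.3685)·1 + (-0.6910)·(-4) = 2.3954.
u_3 = a_3 + 0.9285·q_1 − 2.3954·q_2 = (-0.8000, 2.4000, -2.0000).
‖u_3‖ = 3.2249, so q_3 = (-0.2481, 0.7442, -0.6202).

Q = [[0.7428, 0.6219, -0.2481], [0.5571, -0.3685, 0.7442], [0.3714, -0.6910, -0.6202]], R = [[5.3852, -5.1995, -0.9285], [0.0000, 2.9942, 2.3954], [0.0000, 0.0000, 3.2249]]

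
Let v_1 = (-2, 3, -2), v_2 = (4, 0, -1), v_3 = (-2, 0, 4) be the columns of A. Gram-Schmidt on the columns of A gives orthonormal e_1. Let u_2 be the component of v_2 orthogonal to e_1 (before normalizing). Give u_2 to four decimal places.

u_2 = (3.2941, 1.0588, -1.7059)

v_1 = (-2, 3, -2); ‖v_1‖ = 4.1231, so e_1 = (-0.4851, 0.7276, -0.4851).
e_1·v_2 = (-0.4851)·4 + 0.7276·0 + (-0.4851)·(-1) = -1.4552.
u_2 = v_2 + 1.4552·e_1 = (3.2941, 1.0588, -1.7059).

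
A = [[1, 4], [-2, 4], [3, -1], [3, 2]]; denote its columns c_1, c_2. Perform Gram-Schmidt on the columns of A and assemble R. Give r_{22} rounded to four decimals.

e_1 = c_1/‖c_1‖ = (1, -2, 3, 3)/4.7958 = (0.2085, -0.4170, 0.6255, 0.6255).
r_{12} = e_1·c_2 = -0.2085.
u_2 = c_2 + 0.2085·e_1 = (4.0435, 3.9130, -0.8696, 2.1304).
r_{22} = ‖u_2‖ = 6.0792.

r_{22} = 6.0792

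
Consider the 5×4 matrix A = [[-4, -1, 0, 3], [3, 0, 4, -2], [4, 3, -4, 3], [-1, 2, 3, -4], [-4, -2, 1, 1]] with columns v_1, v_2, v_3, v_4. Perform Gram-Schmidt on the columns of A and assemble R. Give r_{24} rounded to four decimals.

r_{24} = -0.5549

q_1 = v_1/‖v_1‖ = (-4, 3, 4, -1, -4)/7.6158 = (-0.5252, 0.3939, 0.5252, -0.1313, -0.5252).
r_{12} = q_1·v_2 = 2.8887.
u_2 = v_2 − 2.8887·q_1 = (0.5172, -1.1379, 1.4828, 2.3793, -0.4828).
‖u_2‖ = 3.1073, so q_2 = (0.1665, -0.3662, 0.4772, 0.7657, -0.1554).
r_{24} = q_2·v_4 = -0.5549.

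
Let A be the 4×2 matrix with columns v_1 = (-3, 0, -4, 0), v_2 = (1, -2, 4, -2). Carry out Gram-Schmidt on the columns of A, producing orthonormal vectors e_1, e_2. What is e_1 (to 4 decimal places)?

e_1 = (-0.6000, 0.0000, -0.8000, 0.0000)

e_1 = v_1/‖v_1‖ = (-3, 0, -4, 0)/5.0000 = (-0.6000, 0.0000, -0.8000, 0.0000).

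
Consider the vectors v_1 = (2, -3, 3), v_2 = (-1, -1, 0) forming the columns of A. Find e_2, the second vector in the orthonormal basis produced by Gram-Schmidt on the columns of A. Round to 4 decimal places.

e_2 = (-0.7803, -0.6177, -0.0975)

v_1 = (2, -3, 3); ‖v_1‖ = 4.6904, so e_1 = (0.4264, -0.6396, 0.6396).
e_1·v_2 = 0.4264·(-1) + (-0.6396)·(-1) + 0.6396·0 = 0.2132.
u_2 = v_2 − 0.2132·e_1 = (-1.0909, -0.8636, -0.1364).
‖u_2‖ = 1.3981, so e_2 = (-0.7803, -0.6177, -0.0975).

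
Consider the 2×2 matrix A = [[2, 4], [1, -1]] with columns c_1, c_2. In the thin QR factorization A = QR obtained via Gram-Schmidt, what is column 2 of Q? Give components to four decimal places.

c_1 = (2, 1); ‖c_1‖ = 2.2361, so q_1 = (0.8944, 0.4472).
q_1·c_2 = 0.8944·4 + 0.4472·(-1) = 3.1305.
u_2 = c_2 − 3.1305·q_1 = (1.2000, -2.4000).
‖u_2‖ = 2.6833, so q_2 = (0.4472, -0.8944).

q_2 = (0.4472, -0.8944)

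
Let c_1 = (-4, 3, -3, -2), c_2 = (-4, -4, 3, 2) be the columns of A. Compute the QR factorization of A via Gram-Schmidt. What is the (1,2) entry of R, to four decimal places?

c_1 = (-4, 3, -3, -2); ‖c_1‖ = 6.1644, so q_1 = (-0.6489, 0.4867, -0.4867, -0.3244).
r_{12} = q_1·c_2 = -1.4600.

r_{12} = -1.4600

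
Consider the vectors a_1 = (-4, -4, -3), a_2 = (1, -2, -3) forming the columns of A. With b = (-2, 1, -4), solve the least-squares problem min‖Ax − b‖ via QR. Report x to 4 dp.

x = (0.2963, 0.2963)

q_1 = a_1/‖a_1‖ = (-4, -4, -3)/6.4031 = (-0.6247, -0.6247, -0.4685).
r_{12} = q_1·a_2 = 2.0303.
u_2 = a_2 − 2.0303·q_1 = (2.2683, -0.7317, -2.0488).
‖u_2‖ = 3.1429, so q_2 = (0.7217, -0.2328, -0.6519).
Qᵀb = (2.4988, 0.9312).
Back-substitute: x_2 = 0.9312/3.1429 = 0.2963.
x_1 = (2.4988 − 2.0303·0.2963)/6.4031 = 0.2963.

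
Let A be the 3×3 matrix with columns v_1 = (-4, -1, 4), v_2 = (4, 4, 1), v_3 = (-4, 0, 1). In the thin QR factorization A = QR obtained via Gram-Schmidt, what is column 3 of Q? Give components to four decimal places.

v_1 = (-4, -1, 4); ‖v_1‖ = 5.7446, so e_1 = (-0.6963, -0.1741, 0.6963).
e_1·v_2 = (-0.6963)·4 + (-0.1741)·4 + 0.6963·1 = -2.7852.
u_2 = v_2 + 2.7852·e_1 = (2.0606, 3.5152, 2.9394).
‖u_2‖ = 5.0242, so e_2 = (0.4101, 0.6996, 0.5850).
e_1·v_3 = (-0.6963)·(-4) + (-0.1741)·0 + 0.6963·1 = 3.4816; e_2·v_3 = 0.4101·(-4) + 0.6996·0 + 0.5850·1 = -1.0555.
u_3 = v_3 − 3.4816·e_1 + 1.0555·e_2 = (-1.1429, 1.3445, -0.8067).
‖u_3‖ = 1.9403, so e_3 = (-0.5890, 0.6930, -0.4158).

e_3 = (-0.5890, 0.6930, -0.4158)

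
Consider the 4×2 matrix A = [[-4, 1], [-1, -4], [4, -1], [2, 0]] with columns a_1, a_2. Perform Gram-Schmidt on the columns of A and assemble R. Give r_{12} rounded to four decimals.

r_{12} = -0.6576

q_1 = a_1/‖a_1‖ = (-4, -1, 4, 2)/6.0828 = (-0.6576, -0.1644, 0.6576, 0.3288).
r_{12} = q_1·a_2 = -0.6576.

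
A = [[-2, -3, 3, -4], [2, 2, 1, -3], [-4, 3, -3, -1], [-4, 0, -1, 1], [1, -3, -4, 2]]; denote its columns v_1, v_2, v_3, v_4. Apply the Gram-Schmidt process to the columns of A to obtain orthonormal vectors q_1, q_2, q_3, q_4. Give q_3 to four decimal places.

q_3 = (0.5250, 0.1426, -0.3371, -0.0459, -0.7670)

v_1 = (-2, 2, -4, -4, 1); ‖v_1‖ = 6.4031, so q_1 = (-0.3123, 0.3123, -0.6247, -0.6247, 0.1562).
q_1·v_2 = (-0.3123)·(-3) + 0.3123·2 + (-0.6247)·3 + (-0.6247)·0 + 0.1562·(-3) = -0.7809.
u_2 = v_2 + 0.7809·q_1 = (-3.2439, 2.2439, 2.5122, -0.4878, -2.8780).
‖u_2‖ = 5.5127, so q_2 = (-0.5884, 0.4070, 0.4557, -0.0885, -0.5221).
q_1·v_3 = (-0.3123)·3 + 0.3123·1 + (-0.6247)·(-3) + (-0.6247)·(-1) + 0.1562·(-4) = 1.2494; q_2·v_3 = (-0.5884)·3 + 0.4070·1 + 0.4557·(-3) + (-0.0885)·(-1) + (-0.5221)·(-4) = -0.5486.
u_3 = v_3 − 1.2494·q_1 + 0.5486·q_2 = (3.0674, 0.8331, -1.9695, -0.2681, -4.4815).
‖u_3‖ = 5.8428, so q_3 = (0.5250, 0.1426, -0.3371, -0.0459, -0.7670).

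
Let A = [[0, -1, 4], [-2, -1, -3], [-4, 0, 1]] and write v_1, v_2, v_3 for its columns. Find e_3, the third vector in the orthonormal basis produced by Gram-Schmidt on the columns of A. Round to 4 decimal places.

e_3 = (0.6667, -0.6667, 0.3333)

v_1 = (0, -2, -4); ‖v_1‖ = 4.4721, so e_1 = (0.0000, -0.4472, -0.8944).
e_1·v_2 = 0.0000·(-1) + (-0.4472)·(-1) + (-0.8944)·0 = 0.4472.
u_2 = v_2 − 0.4472·e_1 = (-1.0000, -0.8000, 0.4000).
‖u_2‖ = 1.3416, so e_2 = (-0.7454, -0.5963, 0.2981).
e_1·v_3 = 0.0000·4 + (-0.4472)·(-3) + (-0.8944)·1 = 0.4472; e_2·v_3 = (-0.7454)·4 + (-0.5963)·(-3) + 0.2981·1 = -0.8944.
u_3 = v_3 − 0.4472·e_1 + 0.8944·e_2 = (3.3333, -3.3333, 1.6667).
‖u_3‖ = 5.0000, so e_3 = (0.6667, -0.6667, 0.3333).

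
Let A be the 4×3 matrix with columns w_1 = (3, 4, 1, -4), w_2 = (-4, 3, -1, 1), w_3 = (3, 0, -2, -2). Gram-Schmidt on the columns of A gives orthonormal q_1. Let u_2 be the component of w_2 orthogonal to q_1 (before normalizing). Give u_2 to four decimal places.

u_2 = (-3.6429, 3.4762, -0.8810, 0.5238)

w_1 = (3, 4, 1, -4); ‖w_1‖ = 6.4807, so q_1 = (0.4629, 0.6172, 0.1543, -0.6172).
q_1·w_2 = 0.4629·(-4) + 0.6172·3 + 0.1543·(-1) + (-0.6172)·1 = -0.7715.
u_2 = w_2 + 0.7715·q_1 = (-3.6429, 3.4762, -0.8810, 0.5238).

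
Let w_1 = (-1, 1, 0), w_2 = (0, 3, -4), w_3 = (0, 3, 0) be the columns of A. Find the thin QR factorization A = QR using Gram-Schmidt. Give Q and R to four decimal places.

Q = [[-0.7071, 0.3313, 0.6247], [0.7071, 0.3313, 0.6247], [0.0000, -0.8835, 0.4685]], R = [[1.4142, 2.1213, 2.1213], [0.0000, 4.5277, 0.9939], [0.0000, 0.0000, 1.8741]]

w_1 = (-1, 1, 0); ‖w_1‖ = 1.4142, so q_1 = (-0.7071, 0.7071, 0.0000).
q_1·w_2 = (-0.7071)·0 + 0.7071·3 + 0.0000·(-4) = 2.1213.
u_2 = w_2 − 2.1213·q_1 = (1.5000, 1.5000, -4.0000).
‖u_2‖ = 4.5277, so q_2 = (0.3313, 0.3313, -0.8835).
q_1·w_3 = (-0.7071)·0 + 0.7071·3 + 0.0000·0 = 2.1213; q_2·w_3 = 0.3313·0 + 0.3313·3 + (-0.8835)·0 = 0.9939.
u_3 = w_3 − 2.1213·q_1 − 0.9939·q_2 = (1.1707, 1.1707, 0.8780).
‖u_3‖ = 1.8741, so q_3 = (0.6247, 0.6247, 0.4685).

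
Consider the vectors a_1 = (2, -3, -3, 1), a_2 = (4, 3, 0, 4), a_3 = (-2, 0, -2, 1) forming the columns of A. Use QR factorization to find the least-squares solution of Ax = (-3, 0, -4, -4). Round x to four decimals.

e_1 = a_1/‖a_1‖ = (2, -3, -3, 1)/4.7958 = (0.4170, -0.6255, -0.6255, 0.2085).
r_{12} = e_1·a_2 = 0.6255.
u_2 = a_2 − 0.6255·e_1 = (3.7391, 3.3913, 0.3913, 3.8696).
‖u_2‖ = 6.3725, so e_2 = (0.5868, 0.5322, 0.0614, 0.6072).
r_{13} = e_1·a_3 = 0.6255; r_{23} = e_2·a_3 = -0.6891.
u_3 = a_3 − 0.6255·e_1 + 0.6891·e_2 = (-1.8565, 0.7580, -1.5664, 1.2880).
‖u_3‖ = 2.8520, so e_3 = (-0.6510, 0.2658, -0.5492, 0.4516).
Qᵀb = (0.4170, -4.4348, 2.3433).
Back-substitute: x_3 = 2.3433/2.8520 = 0.8216.
x_2 = (-4.4348 + 0.6891·0.8216)/6.3725 = -0.6071.
x_1 = (0.4170 − 0.6255·(-0.6071) − 0.6255·0.8216)/4.7958 = 0.0590.

x = (0.0590, -0.6071, 0.8216)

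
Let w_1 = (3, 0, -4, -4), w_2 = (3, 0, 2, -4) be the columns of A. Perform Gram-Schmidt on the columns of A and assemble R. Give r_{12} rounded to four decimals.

r_{12} = 2.6550

q_1 = w_1/‖w_1‖ = (3, 0, -4, -4)/6.4031 = (0.4685, 0.0000, -0.6247, -0.6247).
r_{12} = q_1·w_2 = 2.6550.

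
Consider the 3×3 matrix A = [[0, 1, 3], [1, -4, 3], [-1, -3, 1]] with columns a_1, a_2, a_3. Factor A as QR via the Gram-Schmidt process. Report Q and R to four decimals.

Q = [[0.0000, 0.1980, 0.9802], [0.7071, -0.6931, 0.1400], [-0.7071, -0.6931, 0.1400]], R = [[1.4142, -0.7071, 1.4142], [0.0000, 5.0498, -2.1783], [0.0000, 0.0000, 3.5007]]

a_1 = (0, 1, -1); ‖a_1‖ = 1.4142, so q_1 = (0.0000, 0.7071, -0.7071).
q_1·a_2 = 0.0000·1 + 0.7071·(-4) + (-0.7071)·(-3) = -0.7071.
u_2 = a_2 + 0.7071·q_1 = (1.0000, -3.5000, -3.5000).
‖u_2‖ = 5.0498, so q_2 = (0.1980, -0.6931, -0.6931).
q_1·a_3 = 0.0000·3 + 0.7071·3 + (-0.7071)·1 = 1.4142; q_2·a_3 = 0.1980·3 + (-0.6931)·3 + (-0.6931)·1 = -2.1783.
u_3 = a_3 − 1.4142·q_1 + 2.1783·q_2 = (3.4314, 0.4902, 0.4902).
‖u_3‖ = 3.5007, so q_3 = (0.9802, 0.1400, 0.1400).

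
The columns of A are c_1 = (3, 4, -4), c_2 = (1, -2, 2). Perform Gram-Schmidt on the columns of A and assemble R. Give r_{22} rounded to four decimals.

c_1 = (3, 4, -4); ‖c_1‖ = 6.4031, so e_1 = (0.4685, 0.6247, -0.6247).
e_1·c_2 = 0.4685·1 + 0.6247·(-2) + (-0.6247)·2 = -2.0303.
u_2 = c_2 + 2.0303·e_1 = (1.9512, -0.7317, 0.7317).
r_{22} = ‖u_2‖ = 2.2086.

r_{22} = 2.2086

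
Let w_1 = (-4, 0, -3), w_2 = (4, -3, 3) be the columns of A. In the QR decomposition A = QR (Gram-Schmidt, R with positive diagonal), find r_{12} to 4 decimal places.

w_1 = (-4, 0, -3); ‖w_1‖ = 5.0000, so q_1 = (-0.8000, 0.0000, -0.6000).
r_{12} = q_1·w_2 = -5.0000.

r_{12} = -5.0000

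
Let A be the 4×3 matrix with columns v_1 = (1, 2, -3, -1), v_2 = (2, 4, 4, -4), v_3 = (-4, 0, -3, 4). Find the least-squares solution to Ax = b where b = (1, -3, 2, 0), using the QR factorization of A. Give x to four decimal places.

x = (-0.6338, -0.4392, -0.6141)

v_1 = (1, 2, -3, -1); ‖v_1‖ = 3.8730, so q_1 = (0.2582, 0.5164, -0.7746, -0.2582).
q_1·v_2 = 0.2582·2 + 0.5164·4 + (-0.7746)·4 + (-0.2582)·(-4) = 0.5164.
u_2 = v_2 − 0.5164·q_1 = (1.8667, 3.7333, 4.4000, -3.8667).
‖u_2‖ = 7.1926, so q_2 = (0.2595, 0.5191, 0.6117, -0.5376).
q_1·v_3 = 0.2582·(-4) + 0.5164·0 + (-0.7746)·(-3) + (-0.2582)·4 = 0.2582; q_2·v_3 = 0.2595·(-4) + 0.5191·0 + 0.6117·(-3) + (-0.5376)·4 = -5.0237.
u_3 = v_3 − 0.2582·q_1 + 5.0237·q_2 = (-2.7629, 2.4742, 0.2732, 1.3660).
‖u_3‖ = 3.9618, so q_3 = (-0.6974, 0.6245, 0.0690, 0.3448).
Qᵀb = (-2.8402, -0.0742, -2.4330).
Back-substitute: x_3 = -2.4330/3.9618 = -0.6141.
x_2 = (-0.0742 + 5.0237·(-0.6141))/7.1926 = -0.4392.
x_1 = (-2.8402 − 0.5164·(-0.4392) − 0.2582·(-0.6141))/3.8730 = -0.6338.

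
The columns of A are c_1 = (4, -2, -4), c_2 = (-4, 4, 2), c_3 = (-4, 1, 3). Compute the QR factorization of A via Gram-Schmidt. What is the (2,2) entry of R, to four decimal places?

r_{22} = 2.7487

e_1 = c_1/‖c_1‖ = (4, -2, -4)/6.0000 = (0.6667, -0.3333, -0.6667).
r_{12} = e_1·c_2 = -5.3333.
u_2 = c_2 + 5.3333·e_1 = (-0.4444, 2.2222, -1.5556).
r_{22} = ‖u_2‖ = 2.7487.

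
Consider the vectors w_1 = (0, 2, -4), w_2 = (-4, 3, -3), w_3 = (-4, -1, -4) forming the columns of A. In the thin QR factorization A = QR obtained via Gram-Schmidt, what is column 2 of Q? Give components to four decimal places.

w_1 = (0, 2, -4); ‖w_1‖ = 4.4721, so e_1 = (0.0000, 0.4472, -0.8944).
e_1·w_2 = 0.0000·(-4) + 0.4472·3 + (-0.8944)·(-3) = 4.0249.
u_2 = w_2 − 4.0249·e_1 = (-4.0000, 1.2000, 0.6000).
‖u_2‖ = 4.2190, so e_2 = (-0.9481, 0.2844, 0.1422).

e_2 = (-0.9481, 0.2844, 0.1422)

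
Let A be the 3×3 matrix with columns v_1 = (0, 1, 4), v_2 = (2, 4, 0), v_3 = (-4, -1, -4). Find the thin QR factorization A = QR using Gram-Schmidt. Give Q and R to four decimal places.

Q = [[0.0000, 0.4581, -0.8889], [0.2425, 0.8623, 0.4444], [0.9701, -0.2156, -0.1111]], R = [[4.1231, 0.9701, -4.1231], [0.0000, 4.3656, -1.8325], [0.0000, 0.0000, 3.5556]]

v_1 = (0, 1, 4); ‖v_1‖ = 4.1231, so e_1 = (0.0000, 0.2425, 0.9701).
e_1·v_2 = 0.0000·2 + 0.2425·4 + 0.9701·0 = 0.9701.
u_2 = v_2 − 0.9701·e_1 = (2.0000, 3.7647, -0.9412).
‖u_2‖ = 4.3656, so e_2 = (0.4581, 0.8623, -0.2156).
e_1·v_3 = 0.0000·(-4) + 0.2425·(-1) + 0.9701·(-4) = -4.1231; e_2·v_3 = 0.4581·(-4) + 0.8623·(-1) + (-0.2156)·(-4) = -1.8325.
u_3 = v_3 + 4.1231·e_1 + 1.8325·e_2 = (-3.1605, 1.5802, -0.3951).
‖u_3‖ = 3.5556, so e_3 = (-0.8889, 0.4444, -0.1111).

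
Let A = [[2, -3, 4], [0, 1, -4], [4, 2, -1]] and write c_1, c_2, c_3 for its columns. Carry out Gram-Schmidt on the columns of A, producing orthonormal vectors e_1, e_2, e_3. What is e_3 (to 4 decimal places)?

e_3 = (-0.2408, -0.9631, 0.1204)

c_1 = (2, 0, 4); ‖c_1‖ = 4.4721, so e_1 = (0.4472, 0.0000, 0.8944).
e_1·c_2 = 0.4472·(-3) + 0.0000·1 + 0.8944·2 = 0.4472.
u_2 = c_2 − 0.4472·e_1 = (-3.2000, 1.0000, 1.6000).
‖u_2‖ = 3.7148, so e_2 = (-0.8614, 0.2692, 0.4307).
e_1·c_3 = 0.4472·4 + 0.0000·(-4) + 0.8944·(-1) = 0.8944; e_2·c_3 = (-0.8614)·4 + 0.2692·(-4) + 0.4307·(-1) = -4.9531.
u_3 = c_3 − 0.8944·e_1 + 4.9531·e_2 = (-0.6667, -2.6667, 0.3333).
‖u_3‖ = 2.7689, so e_3 = (-0.2408, -0.9631, 0.1204).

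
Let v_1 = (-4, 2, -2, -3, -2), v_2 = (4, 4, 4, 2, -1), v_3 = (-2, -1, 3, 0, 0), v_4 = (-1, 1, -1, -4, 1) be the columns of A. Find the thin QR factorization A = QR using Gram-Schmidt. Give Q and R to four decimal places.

Q = [[-0.6576, 0.2829, -0.5345, 0.2453], [0.3288, 0.7823, -0.2673, 0.0850], [-0.3288, 0.4494, 0.8018, 0.1919], [-0.4932, 0.0583, 0.0000, -0.7676], [-0.3288, -0.3204, 0.0000, 0.5537]], R = [[6.0828, -3.2880, 0.0000, 2.9592], [0.0000, 6.4953, 0.0000, -0.5035], [0.0000, 0.0000, 3.7417, -0.5345], [0.0000, 0.0000, 0.0000, 3.2717]]

e_1 = v_1/‖v_1‖ = (-4, 2, -2, -3, -2)/6.0828 = (-0.6576, 0.3288, -0.3288, -0.4932, -0.3288).
r_{12} = e_1·v_2 = -3.2880.
u_2 = v_2 + 3.2880·e_1 = (1.8378, 5.0811, 2.9189, 0.3784, -2.0811).
‖u_2‖ = 6.4953, so e_2 = (0.2829, 0.7823, 0.4494, 0.0583, -0.3204).
r_{13} = e_1·v_3 = 0.0000; r_{23} = e_2·v_3 = 0.0000.
u_3 = v_3 + 0.0000·e_1 − 0.0000·e_2 = (-2.0000, -1.0000, 3.0000, 0.0000, 0.0000).
‖u_3‖ = 3.7417, so e_3 = (-0.5345, -0.2673, 0.8018, 0.0000, 0.0000).
r_{14} = e_1·v_4 = 2.9592; r_{24} = e_2·v_4 = -0.5035; r_{34} = e_3·v_4 = -0.5345.
u_4 = v_4 − 2.9592·e_1 + 0.5035·e_2 + 0.5345·e_3 = (0.8027, 0.2780, 0.6278, -2.5112, 1.8117).
‖u_4‖ = 3.2717, so e_4 = (0.2453, 0.0850, 0.1919, -0.7676, 0.5537).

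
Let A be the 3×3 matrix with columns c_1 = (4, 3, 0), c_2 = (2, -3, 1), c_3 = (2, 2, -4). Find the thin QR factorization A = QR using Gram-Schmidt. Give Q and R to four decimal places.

Q = [[0.8000, 0.5781, 0.1606], [0.6000, -0.7708, -0.2141], [0.0000, 0.2676, -0.9635]], R = [[5.0000, -0.2000, 2.8000], [0.0000, 3.7363, -1.4560], [0.0000, 0.0000, 3.7470]]

c_1 = (4, 3, 0); ‖c_1‖ = 5.0000, so q_1 = (0.8000, 0.6000, 0.0000).
q_1·c_2 = 0.8000·2 + 0.6000·(-3) + 0.0000·1 = -0.2000.
u_2 = c_2 + 0.2000·q_1 = (2.1600, -2.8800, 1.0000).
‖u_2‖ = 3.7363, so q_2 = (0.5781, -0.7708, 0.2676).
q_1·c_3 = 0.8000·2 + 0.6000·2 + 0.0000·(-4) = 2.8000; q_2·c_3 = 0.5781·2 + (-0.7708)·2 + 0.2676·(-4) = -1.4560.
u_3 = c_3 − 2.8000·q_1 + 1.4560·q_2 = (0.6017, -0.8023, -3.6103).
‖u_3‖ = 3.7470, so q_3 = (0.1606, -0.2141, -0.9635).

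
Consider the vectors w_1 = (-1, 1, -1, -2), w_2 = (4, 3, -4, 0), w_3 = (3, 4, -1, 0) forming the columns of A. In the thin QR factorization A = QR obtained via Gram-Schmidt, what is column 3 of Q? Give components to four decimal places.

e_3 = (0.0988, 0.7462, 0.6584, -0.0055)

w_1 = (-1, 1, -1, -2); ‖w_1‖ = 2.6458, so e_1 = (-0.3780, 0.3780, -0.3780, -0.7559).
e_1·w_2 = (-0.3780)·4 + 0.3780·3 + (-0.3780)·(-4) + (-0.7559)·0 = 1.1339.
u_2 = w_2 − 1.1339·e_1 = (4.4286, 2.5714, -3.5714, 0.8571).
‖u_2‖ = 6.3019, so e_2 = (0.7027, 0.4080, -0.5667, 0.1360).
e_1·w_3 = (-0.3780)·3 + 0.3780·4 + (-0.3780)·(-1) + (-0.7559)·0 = 0.7559; e_2·w_3 = 0.7027·3 + 0.4080·4 + (-0.5667)·(-1) + 0.1360·0 = 4.3071.
u_3 = w_3 − 0.7559·e_1 − 4.3071·e_2 = (0.2590, 1.9568, 1.7266, -0.0144).
‖u_3‖ = 2.6225, so e_3 = (0.0988, 0.7462, 0.6584, -0.0055).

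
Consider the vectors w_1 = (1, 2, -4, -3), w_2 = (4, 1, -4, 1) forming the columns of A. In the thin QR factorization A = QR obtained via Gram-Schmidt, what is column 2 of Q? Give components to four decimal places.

e_1 = w_1/‖w_1‖ = (1, 2, -4, -3)/5.4772 = (0.1826, 0.3651, -0.7303, -0.5477).
r_{12} = e_1·w_2 = 3.4689.
u_2 = w_2 − 3.4689·e_1 = (3.3667, -0.2667, -1.4667, 2.9000).
‖u_2‖ = 4.6869, so e_2 = (0.7183, -0.0569, -0.3129, 0.6188).

e_2 = (0.7183, -0.0569, -0.3129, 0.6188)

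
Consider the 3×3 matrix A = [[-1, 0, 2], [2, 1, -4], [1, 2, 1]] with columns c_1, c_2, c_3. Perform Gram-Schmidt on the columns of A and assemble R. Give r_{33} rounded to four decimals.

q_1 = c_1/‖c_1‖ = (-1, 2, 1)/2.4495 = (-0.4082, 0.8165, 0.4082).
r_{12} = q_1·c_2 = 1.6330.
u_2 = c_2 − 1.6330·q_1 = (0.6667, -0.3333, 1.3333).
‖u_2‖ = 1.5275, so q_2 = (0.4364, -0.2182, 0.8729).
r_{13} = q_1·c_3 = -3.6742; r_{23} = q_2·c_3 = 2.6186.
u_3 = c_3 + 3.6742·q_1 − 2.6186·q_2 = (-0.6429, -0.4286, 0.2143).
r_{33} = ‖u_3‖ = 0.8018.

r_{33} = 0.8018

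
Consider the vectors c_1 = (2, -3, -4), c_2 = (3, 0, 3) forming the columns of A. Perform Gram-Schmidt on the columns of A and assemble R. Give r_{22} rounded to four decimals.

r_{22} = 4.0937

c_1 = (2, -3, -4); ‖c_1‖ = 5.3852, so q_1 = (0.3714, -0.5571, -0.7428).
q_1·c_2 = 0.3714·3 + (-0.5571)·0 + (-0.7428)·3 = -1.1142.
u_2 = c_2 + 1.1142·q_1 = (3.4138, -0.6207, 2.1724).
r_{22} = ‖u_2‖ = 4.0937.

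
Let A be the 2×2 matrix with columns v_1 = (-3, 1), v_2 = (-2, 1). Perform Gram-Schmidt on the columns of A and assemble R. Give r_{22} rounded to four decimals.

r_{22} = 0.3162

v_1 = (-3, 1); ‖v_1‖ = 3.1623, so e_1 = (-0.9487, 0.3162).
e_1·v_2 = (-0.9487)·(-2) + 0.3162·1 = 2.2136.
u_2 = v_2 − 2.2136·e_1 = (0.1000, 0.3000).
r_{22} = ‖u_2‖ = 0.3162.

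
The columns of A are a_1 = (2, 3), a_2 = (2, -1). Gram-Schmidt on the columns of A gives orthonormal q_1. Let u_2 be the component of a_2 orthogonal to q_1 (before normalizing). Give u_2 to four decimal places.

u_2 = (1.8462, -1.2308)

a_1 = (2, 3); ‖a_1‖ = 3.6056, so q_1 = (0.5547, 0.8321).
q_1·a_2 = 0.5547·2 + 0.8321·(-1) = 0.2774.
u_2 = a_2 − 0.2774·q_1 = (1.8462, -1.2308).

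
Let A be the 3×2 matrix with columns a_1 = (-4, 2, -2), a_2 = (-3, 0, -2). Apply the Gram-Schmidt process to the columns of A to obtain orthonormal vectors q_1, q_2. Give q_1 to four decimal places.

q_1 = (-0.8165, 0.4082, -0.4082)

q_1 = a_1/‖a_1‖ = (-4, 2, -2)/4.8990 = (-0.8165, 0.4082, -0.4082).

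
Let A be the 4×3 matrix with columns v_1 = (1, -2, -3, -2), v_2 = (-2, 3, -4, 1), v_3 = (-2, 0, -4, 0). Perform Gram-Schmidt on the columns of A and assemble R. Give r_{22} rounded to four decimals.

r_{22} = 5.4569

e_1 = v_1/‖v_1‖ = (1, -2, -3, -2)/4.2426 = (0.2357, -0.4714, -0.7071, -0.4714).
r_{12} = e_1·v_2 = 0.4714.
u_2 = v_2 − 0.4714·e_1 = (-2.1111, 3.2222, -3.6667, 1.2222).
r_{22} = ‖u_2‖ = 5.4569.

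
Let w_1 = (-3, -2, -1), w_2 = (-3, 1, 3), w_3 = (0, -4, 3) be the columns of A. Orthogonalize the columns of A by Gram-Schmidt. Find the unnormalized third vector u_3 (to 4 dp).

u_3 = (1.5000, -3.6000, 2.7000)

w_1 = (-3, -2, -1); ‖w_1‖ = 3.7417, so e_1 = (-0.8018, -0.5345, -0.2673).
e_1·w_2 = (-0.8018)·(-3) + (-0.5345)·1 + (-0.2673)·3 = 1.0690.
u_2 = w_2 − 1.0690·e_1 = (-2.1429, 1.5714, 3.2857).
‖u_2‖ = 4.2258, so e_2 = (-0.5071, 0.3719, 0.7775).
e_1·w_3 = (-0.8018)·0 + (-0.5345)·(-4) + (-0.2673)·3 = 1.3363; e_2·w_3 = (-0.5071)·0 + 0.3719·(-4) + 0.7775·3 = 0.8452.
u_3 = w_3 − 1.3363·e_1 − 0.8452·e_2 = (1.5000, -3.6000, 2.7000).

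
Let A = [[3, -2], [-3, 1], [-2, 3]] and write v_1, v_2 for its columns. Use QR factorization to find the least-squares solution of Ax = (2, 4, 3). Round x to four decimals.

v_1 = (3, -3, -2); ‖v_1‖ = 4.6904, so e_1 = (0.6396, -0.6396, -0.4264).
e_1·v_2 = 0.6396·(-2) + (-0.6396)·1 + (-0.4264)·3 = -3.1980.
u_2 = v_2 + 3.1980·e_1 = (0.0455, -1.0455, 1.6364).
‖u_2‖ = 1.9424, so e_2 = (0.0234, -0.5382, 0.8425).
Qᵀb = (-2.5584, 0.4212).
Back-substitute: x_2 = 0.4212/1.9424 = 0.2169.
x_1 = (-2.5584 + 3.1980·0.2169)/4.6904 = -0.3976.

x = (-0.3976, 0.2169)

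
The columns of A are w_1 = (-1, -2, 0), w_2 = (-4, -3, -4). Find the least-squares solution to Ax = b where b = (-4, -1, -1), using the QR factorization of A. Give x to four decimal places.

x = (0.1524, 0.5238)

q_1 = w_1/‖w_1‖ = (-1, -2, 0)/2.2361 = (-0.4472, -0.8944, 0.0000).
r_{12} = q_1·w_2 = 4.4721.
u_2 = w_2 − 4.4721·q_1 = (-2.0000, 1.0000, -4.0000).
‖u_2‖ = 4.5826, so q_2 = (-0.4364, 0.2182, -0.8729).
Qᵀb = (2.6833, 2.4004).
Back-substitute: x_2 = 2.4004/4.5826 = 0.5238.
x_1 = (2.6833 − 4.4721·0.5238)/2.2361 = 0.1524.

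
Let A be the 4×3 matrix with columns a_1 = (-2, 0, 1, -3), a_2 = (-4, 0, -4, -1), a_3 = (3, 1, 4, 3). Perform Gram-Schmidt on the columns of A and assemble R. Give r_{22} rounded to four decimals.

r_{22} = 5.4314

a_1 = (-2, 0, 1, -3); ‖a_1‖ = 3.7417, so e_1 = (-0.5345, 0.0000, 0.2673, -0.8018).
e_1·a_2 = (-0.5345)·(-4) + 0.0000·0 + 0.2673·(-4) + (-0.8018)·(-1) = 1.8708.
u_2 = a_2 − 1.8708·e_1 = (-3.0000, 0.0000, -4.5000, 0.5000).
r_{22} = ‖u_2‖ = 5.4314.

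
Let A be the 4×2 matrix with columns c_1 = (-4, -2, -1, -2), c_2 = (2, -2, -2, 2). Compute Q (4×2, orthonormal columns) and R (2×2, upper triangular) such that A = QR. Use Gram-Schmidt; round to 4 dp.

c_1 = (-4, -2, -1, -2); ‖c_1‖ = 5.0000, so q_1 = (-0.8000, -0.4000, -0.2000, -0.4000).
q_1·c_2 = (-0.8000)·2 + (-0.4000)·(-2) + (-0.2000)·(-2) + (-0.4000)·2 = -1.2000.
u_2 = c_2 + 1.2000·q_1 = (1.0400, -2.4800, -2.2400, 1.5200).
‖u_2‖ = 3.8158, so q_2 = (0.2726, -0.6499, -0.5870, 0.3983).

Q = [[-0.8000, 0.2726], [-0.4000, -0.6499], [-0.2000, -0.5870], [-0.4000, 0.3983]], R = [[5.0000, -1.2000], [0.0000, 3.8158]]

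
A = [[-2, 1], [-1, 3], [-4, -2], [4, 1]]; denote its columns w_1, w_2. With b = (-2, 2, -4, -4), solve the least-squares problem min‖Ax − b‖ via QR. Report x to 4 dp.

x = (-0.0514, 0.5573)

w_1 = (-2, -1, -4, 4); ‖w_1‖ = 6.0828, so q_1 = (-0.3288, -0.1644, -0.6576, 0.6576).
q_1·w_2 = (-0.3288)·1 + (-0.1644)·3 + (-0.6576)·(-2) + 0.6576·1 = 1.1508.
u_2 = w_2 − 1.1508·q_1 = (1.3784, 3.1892, -1.2432, 0.2432).
‖u_2‖ = 3.6981, so q_2 = (0.3727, 0.8624, -0.3362, 0.0658).
Qᵀb = (0.3288, 2.0610).
Back-substitute: x_2 = 2.0610/3.6981 = 0.5573.
x_1 = (0.3288 − 1.1508·0.5573)/6.0828 = -0.0514.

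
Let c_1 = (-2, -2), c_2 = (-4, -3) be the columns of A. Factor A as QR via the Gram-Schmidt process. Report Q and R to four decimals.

e_1 = c_1/‖c_1‖ = (-2, -2)/2.8284 = (-0.7071, -0.7071).
r_{12} = e_1·c_2 = 4.9497.
u_2 = c_2 − 4.9497·e_1 = (-0.5000, 0.5000).
‖u_2‖ = 0.7071, so e_2 = (-0.7071, 0.7071).

Q = [[-0.7071, -0.7071], [-0.7071, 0.7071]], R = [[2.8284, 4.9497], [0.0000, 0.7071]]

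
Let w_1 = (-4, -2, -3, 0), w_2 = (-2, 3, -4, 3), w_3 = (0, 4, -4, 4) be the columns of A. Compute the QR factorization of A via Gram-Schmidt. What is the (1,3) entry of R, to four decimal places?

q_1 = w_1/‖w_1‖ = (-4, -2, -3, 0)/5.3852 = (-0.7428, -0.3714, -0.5571, 0.0000).
r_{13} = q_1·w_3 = 0.7428.

r_{13} = 0.7428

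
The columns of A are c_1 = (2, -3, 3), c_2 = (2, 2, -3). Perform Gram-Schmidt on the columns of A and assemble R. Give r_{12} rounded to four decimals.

q_1 = c_1/‖c_1‖ = (2, -3, 3)/4.6904 = (0.4264, -0.6396, 0.6396).
r_{12} = q_1·c_2 = -2.3452.

r_{12} = -2.3452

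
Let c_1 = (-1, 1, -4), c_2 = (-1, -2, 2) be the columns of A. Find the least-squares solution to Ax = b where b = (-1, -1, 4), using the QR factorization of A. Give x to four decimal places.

c_1 = (-1, 1, -4); ‖c_1‖ = 4.2426, so e_1 = (-0.2357, 0.2357, -0.9428).
e_1·c_2 = (-0.2357)·(-1) + 0.2357·(-2) + (-0.9428)·2 = -2.1213.
u_2 = c_2 + 2.1213·e_1 = (-1.5000, -1.5000, 0.0000).
‖u_2‖ = 2.1213, so e_2 = (-0.7071, -0.7071, 0.0000).
Qᵀb = (-3.7712, 1.4142).
Back-substitute: x_2 = 1.4142/2.1213 = 0.6667.
x_1 = (-3.7712 + 2.1213·0.6667)/4.2426 = -0.5556.

x = (-0.5556, 0.6667)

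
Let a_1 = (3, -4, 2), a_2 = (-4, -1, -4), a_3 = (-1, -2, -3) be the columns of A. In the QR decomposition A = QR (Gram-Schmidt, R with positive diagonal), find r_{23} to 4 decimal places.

r_{23} = 3.5489

a_1 = (3, -4, 2); ‖a_1‖ = 5.3852, so e_1 = (0.5571, -0.7428, 0.3714).
e_1·a_2 = 0.5571·(-4) + (-0.7428)·(-1) + 0.3714·(-4) = -2.9711.
u_2 = a_2 + 2.9711·e_1 = (-2.3448, -3.2069, -2.8966).
‖u_2‖ = 4.9165, so e_2 = (-0.4769, -0.6523, -0.5891).
r_{23} = e_2·a_3 = 3.5489.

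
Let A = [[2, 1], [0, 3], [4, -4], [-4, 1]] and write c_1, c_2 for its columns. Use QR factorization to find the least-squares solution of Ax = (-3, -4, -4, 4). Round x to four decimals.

c_1 = (2, 0, 4, -4); ‖c_1‖ = 6.0000, so q_1 = (0.3333, 0.0000, 0.6667, -0.6667).
q_1·c_2 = 0.3333·1 + 0.0000·3 + 0.6667·(-4) + (-0.6667)·1 = -3.0000.
u_2 = c_2 + 3.0000·q_1 = (2.0000, 3.0000, -2.0000, -1.0000).
‖u_2‖ = 4.2426, so q_2 = (0.4714, 0.7071, -0.4714, -0.2357).
Qᵀb = (-6.3333, -3.2998).
Back-substitute: x_2 = -3.2998/4.2426 = -0.7778.
x_1 = (-6.3333 + 3.0000·(-0.7778))/6.0000 = -1.4444.

x = (-1.4444, -0.7778)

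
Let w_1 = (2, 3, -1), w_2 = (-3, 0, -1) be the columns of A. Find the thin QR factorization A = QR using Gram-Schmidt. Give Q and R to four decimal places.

Q = [[0.5345, -0.7975], [0.8018, 0.3738], [-0.2673, -0.4735]], R = [[3.7417, -1.3363], [0.0000, 2.8661]]

w_1 = (2, 3, -1); ‖w_1‖ = 3.7417, so e_1 = (0.5345, 0.8018, -0.2673).
e_1·w_2 = 0.5345·(-3) + 0.8018·0 + (-0.2673)·(-1) = -1.3363.
u_2 = w_2 + 1.3363·e_1 = (-2.2857, 1.0714, -1.3571).
‖u_2‖ = 2.8661, so e_2 = (-0.7975, 0.3738, -0.4735).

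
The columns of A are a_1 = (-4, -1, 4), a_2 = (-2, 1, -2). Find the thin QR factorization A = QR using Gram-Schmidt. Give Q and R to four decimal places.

Q = [[-0.6963, -0.7083], [-0.1741, 0.3238], [0.6963, -0.6273]], R = [[5.7446, -0.1741], [0.0000, 2.9949]]

a_1 = (-4, -1, 4); ‖a_1‖ = 5.7446, so q_1 = (-0.6963, -0.1741, 0.6963).
q_1·a_2 = (-0.6963)·(-2) + (-0.1741)·1 + 0.6963·(-2) = -0.1741.
u_2 = a_2 + 0.1741·q_1 = (-2.1212, 0.9697, -1.8788).
‖u_2‖ = 2.9949, so q_2 = (-0.7083, 0.3238, -0.6273).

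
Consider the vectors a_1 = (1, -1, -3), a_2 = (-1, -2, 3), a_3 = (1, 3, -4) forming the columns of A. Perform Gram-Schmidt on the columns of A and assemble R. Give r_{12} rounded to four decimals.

a_1 = (1, -1, -3); ‖a_1‖ = 3.3166, so q_1 = (0.3015, -0.3015, -0.9045).
r_{12} = q_1·a_2 = -2.4121.

r_{12} = -2.4121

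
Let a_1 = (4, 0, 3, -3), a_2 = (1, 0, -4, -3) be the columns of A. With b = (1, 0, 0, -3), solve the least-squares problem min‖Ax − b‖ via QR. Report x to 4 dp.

x = (0.3715, 0.3703)

e_1 = a_1/‖a_1‖ = (4, 0, 3, -3)/5.8310 = (0.6860, 0.0000, 0.5145, -0.5145).
r_{12} = e_1·a_2 = 0.1715.
u_2 = a_2 − 0.1715·e_1 = (0.8824, 0.0000, -4.0882, -2.9118).
‖u_2‖ = 5.0961, so e_2 = (0.1731, 0.0000, -0.8022, -0.5714).
Qᵀb = (2.2295, 1.8872).
Back-substitute: x_2 = 1.8872/5.0961 = 0.3703.
x_1 = (2.2295 − 0.1715·0.3703)/5.8310 = 0.3715.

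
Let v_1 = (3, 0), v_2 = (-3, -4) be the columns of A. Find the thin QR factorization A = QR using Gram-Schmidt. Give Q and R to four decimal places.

Q = [[1.0000, 0.0000], [0.0000, -1.0000]], R = [[3.0000, -3.0000], [0.0000, 4.0000]]

q_1 = v_1/‖v_1‖ = (3, 0)/3.0000 = (1.0000, 0.0000).
r_{12} = q_1·v_2 = -3.0000.
u_2 = v_2 + 3.0000·q_1 = (0.0000, -4.0000).
‖u_2‖ = 4.0000, so q_2 = (0.0000, -1.0000).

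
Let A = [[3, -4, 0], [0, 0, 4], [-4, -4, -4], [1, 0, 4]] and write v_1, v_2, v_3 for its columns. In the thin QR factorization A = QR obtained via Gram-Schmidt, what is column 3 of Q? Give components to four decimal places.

e_3 = (-0.0901, 0.7656, 0.0901, 0.6305)

v_1 = (3, 0, -4, 1); ‖v_1‖ = 5.0990, so e_1 = (0.5883, 0.0000, -0.7845, 0.1961).
e_1·v_2 = 0.5883·(-4) + 0.0000·0 + (-0.7845)·(-4) + 0.1961·0 = 0.7845.
u_2 = v_2 − 0.7845·e_1 = (-4.4615, 0.0000, -3.3846, -0.1538).
‖u_2‖ = 5.6022, so e_2 = (-0.7964, 0.0000, -0.6042, -0.0275).
e_1·v_3 = 0.5883·0 + 0.0000·4 + (-0.7845)·(-4) + 0.1961·4 = 3.9223; e_2·v_3 = (-0.7964)·0 + 0.0000·4 + (-0.6042)·(-4) + (-0.0275)·4 = 2.3068.
u_3 = v_3 − 3.9223·e_1 − 2.3068·e_2 = (-0.4706, 4.0000, 0.4706, 3.2941).
‖u_3‖ = 5.2244, so e_3 = (-0.0901, 0.7656, 0.0901, 0.6305).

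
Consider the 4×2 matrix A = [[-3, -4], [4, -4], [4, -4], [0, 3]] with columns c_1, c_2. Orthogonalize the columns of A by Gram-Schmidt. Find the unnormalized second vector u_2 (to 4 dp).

q_1 = c_1/‖c_1‖ = (-3, 4, 4, 0)/6.4031 = (-0.4685, 0.6247, 0.6247, 0.0000).
r_{12} = q_1·c_2 = -3.1235.
u_2 = c_2 + 3.1235·q_1 = (-5.4634, -2.0488, -2.0488, 3.0000).

u_2 = (-5.4634, -2.0488, -2.0488, 3.0000)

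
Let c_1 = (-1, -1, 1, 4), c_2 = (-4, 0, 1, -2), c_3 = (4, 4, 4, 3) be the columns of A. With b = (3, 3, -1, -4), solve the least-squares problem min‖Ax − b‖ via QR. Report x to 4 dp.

c_1 = (-1, -1, 1, 4); ‖c_1‖ = 4.3589, so q_1 = (-0.2294, -0.2294, 0.2294, 0.9177).
q_1·c_2 = (-0.2294)·(-4) + (-0.2294)·0 + 0.2294·1 + 0.9177·(-2) = -0.6882.
u_2 = c_2 + 0.6882·q_1 = (-4.1579, -0.1579, 1.1579, -1.3684).
‖u_2‖ = 4.5306, so q_2 = (-0.9177, -0.0349, 0.2556, -0.3020).
q_1·c_3 = (-0.2294)·4 + (-0.2294)·4 + 0.2294·4 + 0.9177·3 = 1.8353; q_2·c_3 = (-0.9177)·4 + (-0.0349)·4 + 0.2556·4 + (-0.3020)·3 = -3.6942.
u_3 = c_3 − 1.8353·q_1 + 3.6942·q_2 = (1.0308, 4.2923, 4.5231, 0.2000).
‖u_3‖ = 6.3233, so q_3 = (0.1630, 0.6788, 0.7153, 0.0316).
Qᵀb = (-5.2766, -1.9052, 1.6836).
Back-substitute: x_3 = 1.6836/6.3233 = 0.2663.
x_2 = (-1.9052 + 3.6942·0.2663)/4.5306 = -0.2034.
x_1 = (-5.2766 + 0.6882·(-0.2034) − 1.8353·0.2663)/4.3589 = -1.3548.

x = (-1.3548, -0.2034, 0.2663)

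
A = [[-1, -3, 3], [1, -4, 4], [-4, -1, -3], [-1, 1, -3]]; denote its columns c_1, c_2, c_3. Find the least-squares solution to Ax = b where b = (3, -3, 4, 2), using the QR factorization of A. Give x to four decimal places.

x = (-2.1520, 1.0520, 0.9240)

e_1 = c_1/‖c_1‖ = (-1, 1, -4, -1)/4.3589 = (-0.2294, 0.2294, -0.9177, -0.2294).
r_{12} = e_1·c_2 = 0.4588.
u_2 = c_2 − 0.4588·e_1 = (-2.8947, -4.1053, -0.5789, 1.1053).
‖u_2‖ = 5.1759, so e_2 = (-0.5593, -0.7932, -0.1119, 0.2135).
r_{13} = e_1·c_3 = 3.6707; r_{23} = e_2·c_3 = -5.1555.
u_3 = c_3 − 3.6707·e_1 + 5.1555·e_2 = (0.9587, -0.9312, -0.2083, -1.0570).
‖u_3‖ = 1.7167, so e_3 = (0.5585, -0.5425, -0.1213, -0.6157).
Qᵀb = (-5.5060, 0.6813, 1.5862).
Back-substitute: x_3 = 1.5862/1.7167 = 0.9240.
x_2 = (0.6813 + 5.1555·0.9240)/5.1759 = 1.0520.
x_1 = (-5.5060 − 0.4588·1.0520 − 3.6707·0.9240)/4.3589 = -2.1520.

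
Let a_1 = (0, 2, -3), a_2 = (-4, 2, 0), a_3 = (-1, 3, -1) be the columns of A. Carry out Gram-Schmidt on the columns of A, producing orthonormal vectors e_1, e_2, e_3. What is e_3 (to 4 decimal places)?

a_1 = (0, 2, -3); ‖a_1‖ = 3.6056, so e_1 = (0.0000, 0.5547, -0.8321).
e_1·a_2 = 0.0000·(-4) + 0.5547·2 + (-0.8321)·0 = 1.1094.
u_2 = a_2 − 1.1094·e_1 = (-4.0000, 1.3846, 0.9231).
‖u_2‖ = 4.3323, so e_2 = (-0.9233, 0.3196, 0.2131).
e_1·a_3 = 0.0000·(-1) + 0.5547·3 + (-0.8321)·(-1) = 2.4962; e_2·a_3 = (-0.9233)·(-1) + 0.3196·3 + 0.2131·(-1) = 1.6690.
u_3 = a_3 − 2.4962·e_1 − 1.6690·e_2 = (0.5410, 1.0820, 0.7213).
‖u_3‖ = 1.4084, so e_3 = (0.3841, 0.7682, 0.5121).

e_3 = (0.3841, 0.7682, 0.5121)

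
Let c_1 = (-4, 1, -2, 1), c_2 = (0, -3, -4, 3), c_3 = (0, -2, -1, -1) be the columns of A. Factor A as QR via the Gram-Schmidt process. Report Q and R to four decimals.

Q = [[-0.8528, 0.2609, -0.2565], [0.2132, -0.6032, -0.5643], [-0.4264, -0.5869, -0.1539], [0.2132, 0.4728, -0.7695]], R = [[4.6904, 1.7056, -0.2132], [0.0000, 5.5759, 1.3206], [0.0000, 0.0000, 2.0520]]

c_1 = (-4, 1, -2, 1); ‖c_1‖ = 4.6904, so e_1 = (-0.8528, 0.2132, -0.4264, 0.2132).
e_1·c_2 = (-0.8528)·0 + 0.2132·(-3) + (-0.4264)·(-4) + 0.2132·3 = 1.7056.
u_2 = c_2 − 1.7056·e_1 = (1.4545, -3.3636, -3.2727, 2.6364).
‖u_2‖ = 5.5759, so e_2 = (0.2609, -0.6032, -0.5869, 0.4728).
e_1·c_3 = (-0.8528)·0 + 0.2132·(-2) + (-0.4264)·(-1) + 0.2132·(-1) = -0.2132; e_2·c_3 = 0.2609·0 + (-0.6032)·(-2) + (-0.5869)·(-1) + 0.4728·(-1) = 1.3206.
u_3 = c_3 + 0.2132·e_1 − 1.3206·e_2 = (-0.5263, -1.1579, -0.3158, -1.5789).
‖u_3‖ = 2.0520, so e_3 = (-0.2565, -0.5643, -0.1539, -0.7695).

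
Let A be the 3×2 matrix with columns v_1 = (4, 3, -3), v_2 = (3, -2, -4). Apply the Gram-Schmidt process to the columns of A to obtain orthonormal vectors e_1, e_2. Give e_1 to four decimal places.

v_1 = (4, 3, -3); ‖v_1‖ = 5.8310, so e_1 = (0.6860, 0.5145, -0.5145).

e_1 = (0.6860, 0.5145, -0.5145)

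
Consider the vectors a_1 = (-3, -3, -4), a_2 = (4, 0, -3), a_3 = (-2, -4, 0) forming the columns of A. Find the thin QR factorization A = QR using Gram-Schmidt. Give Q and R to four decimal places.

q_1 = a_1/‖a_1‖ = (-3, -3, -4)/5.8310 = (-0.5145, -0.5145, -0.6860).
r_{12} = q_1·a_2 = 0.0000.
u_2 = a_2 + 0.0000·q_1 = (4.0000, 0.0000, -3.0000).
‖u_2‖ = 5.0000, so q_2 = (0.8000, 0.0000, -0.6000).
r_{13} = q_1·a_3 = 3.0870; r_{23} = q_2·a_3 = -1.6000.
u_3 = a_3 − 3.0870·q_1 + 1.6000·q_2 = (0.8682, -2.4118, 1.1576).
‖u_3‖ = 2.8126, so q_3 = (0.3087, -0.8575, 0.4116).

Q = [[-0.5145, 0.8000, 0.3087], [-0.5145, 0.0000, -0.8575], [-0.6860, -0.6000, 0.4116]], R = [[5.8310, 0.0000, 3.0870], [0.0000, 5.0000, -1.6000], [0.0000, 0.0000, 2.8126]]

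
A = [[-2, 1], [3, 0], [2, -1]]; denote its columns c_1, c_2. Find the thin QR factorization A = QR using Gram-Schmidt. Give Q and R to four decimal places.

q_1 = c_1/‖c_1‖ = (-2, 3, 2)/4.1231 = (-0.4851, 0.7276, 0.4851).
r_{12} = q_1·c_2 = -0.9701.
u_2 = c_2 + 0.9701·q_1 = (0.5294, 0.7059, -0.5294).
‖u_2‖ = 1.0290, so q_2 = (0.5145, 0.6860, -0.5145).

Q = [[-0.4851, 0.5145], [0.7276, 0.6860], [0.4851, -0.5145]], R = [[4.1231, -0.9701], [0.0000, 1.0290]]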